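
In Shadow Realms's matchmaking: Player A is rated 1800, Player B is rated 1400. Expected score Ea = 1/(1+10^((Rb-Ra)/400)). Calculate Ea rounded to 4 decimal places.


Elo expected score: Ea = 1/(1 + 10^((Rb-Ra)/400))
Rb - Ra = 1400 - 1800 = -400
(Rb-Ra)/400 = -400/400 = -1.0
10^-1.0 = 0.1
Ea = 1/(1 + 0.1) = 1/1.1 = 0.9091

0.9091


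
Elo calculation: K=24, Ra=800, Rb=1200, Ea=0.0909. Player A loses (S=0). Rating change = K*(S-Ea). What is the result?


Elo update: delta = K * (S - Ea), where S = 0 (loses)
S - Ea = 0 - 0.0909 = -0.0909
Rating change = 24 * -0.0909
= -2.18

-2.18 rating points


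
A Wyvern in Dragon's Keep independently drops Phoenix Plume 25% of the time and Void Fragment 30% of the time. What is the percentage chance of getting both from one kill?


For independent events, P(both) = P(A) * P(B)
= 25% * 30%
= 750 / 100 %
= 7.5%

7.5%


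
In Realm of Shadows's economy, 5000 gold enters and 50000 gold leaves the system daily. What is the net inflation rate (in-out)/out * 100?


Net gold = 5000 - 50000 = -45000
Inflation rate = net / sunk * 100 = -45000 / 50000 * 100
= -0.9 * 100
= -90.00%

-90.00%


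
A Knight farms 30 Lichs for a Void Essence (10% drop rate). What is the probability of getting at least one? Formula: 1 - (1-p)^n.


P(at least one) = 1 - P(none) = 1 - (1-p)^n
p = 10/100 = 0.1
1 - p = 0.9
(1 - p)^30 = 0.9^30 = 0.042391
P(at least one) = 1 - 0.042391 = 0.9576

0.9576


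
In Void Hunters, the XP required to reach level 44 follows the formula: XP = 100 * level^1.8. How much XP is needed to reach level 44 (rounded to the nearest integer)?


XP = 100 * level^1.8
Substitute level = 44:
XP = 100 * 44^1.8
= 100 * 908.2697
= 90827

90827 XP


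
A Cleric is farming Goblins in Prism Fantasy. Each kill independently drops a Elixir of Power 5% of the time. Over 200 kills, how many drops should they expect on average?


Expected drops = kills * (drop_rate / 100)
= 200 * (5 / 100)
= 200 * 0.05
= 10.0

10.0 drops


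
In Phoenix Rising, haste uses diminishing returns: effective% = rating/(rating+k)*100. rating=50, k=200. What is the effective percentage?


effective% = rating / (rating + k) * 100
= 50 / (50 + 200) * 100
= 50 / 250 * 100
= 0.2 * 100
= 20.00%

20.00%


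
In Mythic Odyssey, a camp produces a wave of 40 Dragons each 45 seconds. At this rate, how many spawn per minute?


Spawns per minute = count * (60 / interval)
= 40 * (60 / 45)
= 40 * 1.3333
= 53.33

53.33 per minute


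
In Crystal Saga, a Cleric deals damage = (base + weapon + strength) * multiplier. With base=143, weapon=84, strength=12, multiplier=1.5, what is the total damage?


Sum base + weapon + str = 143 + 84 + 12 = 239
Multiply by 1.5:
239 * 1.5 = 358.5

358.5 damage


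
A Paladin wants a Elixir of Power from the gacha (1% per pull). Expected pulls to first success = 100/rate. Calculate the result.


Expected pulls for a geometric distribution = 1/p = 100 / rate%
= 100 / 1
= 100.0

100.0 pulls


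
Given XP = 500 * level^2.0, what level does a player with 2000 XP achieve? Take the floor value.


XP = 500 * level^2.0, so level = (XP / 500)^(1/2.0)
= (2000 / 500)^(1/2.0)
= 4.0^0.5
= 2.0
Floor: level = 2

level 2


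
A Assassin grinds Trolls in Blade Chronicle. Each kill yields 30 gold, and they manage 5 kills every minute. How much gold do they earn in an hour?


Gold per minute = 30 * 5 = 150
Gold per hour = 150 * 60 = 9000

9000 gold/hour


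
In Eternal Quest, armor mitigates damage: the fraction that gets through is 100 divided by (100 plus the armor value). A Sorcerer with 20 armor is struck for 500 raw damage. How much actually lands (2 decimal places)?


actual = 500 * 100 / (100 + 20)
= 500 * 100 / 120
= 50000 / 120
= 416.67

416.67 damage


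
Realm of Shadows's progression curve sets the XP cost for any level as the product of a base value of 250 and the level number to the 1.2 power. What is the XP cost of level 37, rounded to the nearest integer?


XP = 250 * level^1.2
Substitute level = 37:
XP = 250 * 37^1.2
= 250 * 76.1802
= 19045

19045 XP


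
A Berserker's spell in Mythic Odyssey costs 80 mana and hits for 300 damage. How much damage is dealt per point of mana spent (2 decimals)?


Efficiency = damage / mana
= 300 / 80
= 3.75

3.75 dmg/mana


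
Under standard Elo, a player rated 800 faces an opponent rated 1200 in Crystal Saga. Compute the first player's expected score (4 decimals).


Elo expected score: Ea = 1/(1 + 10^((Rb-Ra)/400))
Rb - Ra = 1200 - 800 = 400
(Rb-Ra)/400 = 400/400 = 1.0
10^1.0 = 10.0
Ea = 1/(1 + 10.0) = 1/11.0 = 0.0909

0.0909


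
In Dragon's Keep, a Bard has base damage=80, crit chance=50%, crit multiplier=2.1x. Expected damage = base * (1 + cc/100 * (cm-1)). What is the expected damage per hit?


E[dmg] = base * (1 + crit_chance * (crit_mult - 1))
cc as decimal = 50/100 = 0.5
cm - 1 = 2.1 - 1 = 1.1
Bonus factor = 0.5 * 1.1 = 0.55
Total multiplier = 1 + 0.55 = 1.55
Expected damage = 80 * 1.55 = 124.00

124.00 damage


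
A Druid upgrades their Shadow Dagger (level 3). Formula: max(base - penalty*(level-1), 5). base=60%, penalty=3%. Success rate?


raw_rate = 60 - 3 * (3 - 1)
= 60 - 3 * 2
= 60 - 6
= 54
Apply floor: max(54, 5) = 54%

54%


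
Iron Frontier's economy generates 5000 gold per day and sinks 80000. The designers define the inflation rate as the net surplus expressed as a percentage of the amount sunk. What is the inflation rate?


Net gold = 5000 - 80000 = -75000
Inflation rate = net / sunk * 100 = -75000 / 80000 * 100
= -0.9375 * 100
= -93.75%

-93.75%


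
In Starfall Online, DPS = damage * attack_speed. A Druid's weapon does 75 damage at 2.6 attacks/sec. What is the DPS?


DPS = damage * attack_speed
= 75 * 2.6
= 195.0

195.0 DPS


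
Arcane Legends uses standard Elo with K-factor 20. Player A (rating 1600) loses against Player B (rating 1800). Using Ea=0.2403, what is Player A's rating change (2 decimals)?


Elo update: delta = K * (S - Ea), where S = 0 (loses)
S - Ea = 0 - 0.2403 = -0.2403
Rating change = 20 * -0.2403
= -4.81

-4.81 rating points


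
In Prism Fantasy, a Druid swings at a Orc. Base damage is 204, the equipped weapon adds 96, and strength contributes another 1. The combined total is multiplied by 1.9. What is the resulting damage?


Sum base + weapon + str = 204 + 96 + 1 = 301
Multiply by 1.9:
301 * 1.9 = 571.9

571.9 damage


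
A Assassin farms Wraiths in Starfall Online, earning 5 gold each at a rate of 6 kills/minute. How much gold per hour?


Gold per minute = 5 * 6 = 30
Gold per hour = 30 * 60 = 1800

1800 gold/hour


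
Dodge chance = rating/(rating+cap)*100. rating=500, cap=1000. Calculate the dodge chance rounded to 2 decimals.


dodge% = 500 / (500 + 1000) * 100
= 500 / 1500 * 100
= 0.333333 * 100
= 33.33%

33.33%


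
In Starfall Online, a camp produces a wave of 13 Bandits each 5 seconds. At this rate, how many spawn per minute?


Spawns per minute = count * (60 / interval)
= 13 * (60 / 5)
= 13 * 12.0
= 156.0

156.0 per minute


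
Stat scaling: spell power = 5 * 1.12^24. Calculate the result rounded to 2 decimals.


value = base * growth^level
= 5 * 1.12^24
= 5 * 15.178629
= 75.89

75.89 spell power


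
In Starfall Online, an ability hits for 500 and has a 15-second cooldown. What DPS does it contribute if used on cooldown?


DPS = damage / cooldown
= 500 / 15
= 33.33

33.33 DPS


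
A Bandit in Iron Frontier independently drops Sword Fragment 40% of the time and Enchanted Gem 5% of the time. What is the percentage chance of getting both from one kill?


For independent events, P(both) = P(A) * P(B)
= 40% * 5%
= 200 / 100 %
= 2.0%

2.0%


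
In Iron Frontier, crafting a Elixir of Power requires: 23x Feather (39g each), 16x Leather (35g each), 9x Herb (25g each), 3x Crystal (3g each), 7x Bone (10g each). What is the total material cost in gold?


Cost breakdown:
  Feather: 23 * 39 = 897
  Leather: 16 * 35 = 560
  Herb: 9 * 25 = 225
  Crystal: 3 * 3 = 9
  Bone: 7 * 10 = 70
Total = 897 + 560 + 225 + 9 + 70 = 1761

1761 gold


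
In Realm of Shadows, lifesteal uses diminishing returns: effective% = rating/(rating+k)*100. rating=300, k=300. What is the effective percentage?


effective% = rating / (rating + k) * 100
= 300 / (300 + 300) * 100
= 300 / 600 * 100
= 0.5 * 100
= 50.00%

50.00%


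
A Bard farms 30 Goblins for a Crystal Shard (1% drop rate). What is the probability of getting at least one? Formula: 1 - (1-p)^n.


P(at least one) = 1 - P(none) = 1 - (1-p)^n
p = 1/100 = 0.01
1 - p = 0.99
(1 - p)^30 = 0.99^30 = 0.739700
P(at least one) = 1 - 0.739700 = 0.2603

0.2603


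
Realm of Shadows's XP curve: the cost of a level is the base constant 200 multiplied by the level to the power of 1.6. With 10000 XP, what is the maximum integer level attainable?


XP = 200 * level^1.6, so level = (XP / 200)^(1/1.6)
= (10000 / 200)^(1/1.6)
= 50.0^0.625
= 11.5307
Floor: level = 11

level 11


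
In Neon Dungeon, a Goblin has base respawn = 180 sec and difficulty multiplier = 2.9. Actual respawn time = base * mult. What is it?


Respawn time = base * multiplier
= 180 * 2.9
= 522.0 seconds

522.0 seconds


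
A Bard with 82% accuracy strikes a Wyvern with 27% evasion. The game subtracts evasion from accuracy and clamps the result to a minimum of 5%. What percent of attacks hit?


accuracy - evasion = 82 - 27 = 55
Apply floor: max(55, 5) = 55
Hit chance = 55%

55%


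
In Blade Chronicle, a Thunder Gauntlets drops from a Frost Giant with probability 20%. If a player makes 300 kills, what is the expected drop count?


Expected drops = kills * (drop_rate / 100)
= 300 * (20 / 100)
= 300 * 0.2
= 60.0

60.0 drops


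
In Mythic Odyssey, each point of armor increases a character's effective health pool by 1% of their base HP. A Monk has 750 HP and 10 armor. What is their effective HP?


EHP = 750 * (1 + 10/100)
= 750 * (1 + 0.1)
= 750 * 1.1
= 825.0

825.0 EHP


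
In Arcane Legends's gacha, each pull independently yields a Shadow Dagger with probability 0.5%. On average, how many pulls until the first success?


Expected pulls for a geometric distribution = 1/p = 100 / rate%
= 100 / 0.5
= 200.0

200.0 pulls


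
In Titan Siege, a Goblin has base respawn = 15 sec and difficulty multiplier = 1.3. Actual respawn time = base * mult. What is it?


Respawn time = base * multiplier
= 15 * 1.3
= 19.5 seconds

19.5 seconds


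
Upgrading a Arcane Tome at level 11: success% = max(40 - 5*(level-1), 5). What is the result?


raw_rate = 40 - 5 * (11 - 1)
= 40 - 5 * 10
= 40 - 50
= -10
Apply floor: max(-10, 5) = 5%

5%


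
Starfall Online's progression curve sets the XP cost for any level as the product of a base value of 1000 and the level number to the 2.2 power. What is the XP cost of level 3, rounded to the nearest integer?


XP = 1000 * level^2.2
Substitute level = 3:
XP = 1000 * 3^2.2
= 1000 * 11.2116
= 11212

11212 XP


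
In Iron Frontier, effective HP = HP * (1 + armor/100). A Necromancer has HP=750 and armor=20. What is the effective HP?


EHP = 750 * (1 + 20/100)
= 750 * (1 + 0.2)
= 750 * 1.2
= 900.0

900.0 EHP


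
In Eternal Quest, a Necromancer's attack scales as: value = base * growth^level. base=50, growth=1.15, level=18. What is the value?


value = base * growth^level
= 50 * 1.15^18
= 50 * 12.375454
= 618.77

618.77 attack


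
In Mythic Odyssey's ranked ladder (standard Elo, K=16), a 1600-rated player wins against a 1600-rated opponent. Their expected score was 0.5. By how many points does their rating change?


Elo update: delta = K * (S - Ea), where S = 1 (wins)
S - Ea = 1 - 0.5 = 0.5
Rating change = 16 * 0.5
= 8.00

8.00 rating points


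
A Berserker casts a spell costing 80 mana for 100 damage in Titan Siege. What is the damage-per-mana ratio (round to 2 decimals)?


Efficiency = damage / mana
= 100 / 80
= 1.25

1.25 dmg/mana


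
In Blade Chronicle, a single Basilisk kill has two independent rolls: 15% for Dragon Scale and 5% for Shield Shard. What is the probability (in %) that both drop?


For independent events, P(both) = P(A) * P(B)
= 15% * 5%
= 75 / 100 %
= 0.75%

0.75%


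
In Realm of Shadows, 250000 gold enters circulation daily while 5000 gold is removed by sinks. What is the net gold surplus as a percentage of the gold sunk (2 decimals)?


Net gold = 250000 - 5000 = 245000
Inflation rate = net / sunk * 100 = 245000 / 5000 * 100
= 49.0 * 100
= 4900.00%

4900.00%


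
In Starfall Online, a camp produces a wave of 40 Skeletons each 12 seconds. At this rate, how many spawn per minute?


Spawns per minute = count * (60 / interval)
= 40 * (60 / 12)
= 40 * 5.0
= 200.0

200.0 per minute


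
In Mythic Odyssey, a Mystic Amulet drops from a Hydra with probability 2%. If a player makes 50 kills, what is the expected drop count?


Expected drops = kills * (drop_rate / 100)
= 50 * (2 / 100)
= 50 * 0.02
= 1.0

1.0 drops


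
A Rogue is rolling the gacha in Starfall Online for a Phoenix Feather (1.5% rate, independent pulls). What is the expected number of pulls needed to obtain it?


Expected pulls for a geometric distribution = 1/p = 100 / rate%
= 100 / 1.5
= 66.67

66.67 pulls


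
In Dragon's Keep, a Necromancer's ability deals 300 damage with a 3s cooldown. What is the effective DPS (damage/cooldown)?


DPS = damage / cooldown
= 300 / 3
= 100.00

100.00 DPS


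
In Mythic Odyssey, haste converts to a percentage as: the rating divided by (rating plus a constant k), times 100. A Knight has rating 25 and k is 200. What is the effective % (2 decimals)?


effective% = rating / (rating + k) * 100
= 25 / (25 + 200) * 100
= 25 / 225 * 100
= 0.111111 * 100
= 11.11%

11.11%


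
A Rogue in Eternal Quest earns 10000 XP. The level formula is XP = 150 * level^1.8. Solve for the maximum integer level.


XP = 150 * level^1.8, so level = (XP / 150)^(1/1.8)
= (10000 / 150)^(1/1.8)
= 66.6667^0.5556
= 10.3106
Floor: level = 10

level 10


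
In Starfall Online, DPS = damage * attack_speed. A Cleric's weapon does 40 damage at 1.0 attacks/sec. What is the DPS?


DPS = damage * attack_speed
= 40 * 1.0
= 40.0

40.0 DPS


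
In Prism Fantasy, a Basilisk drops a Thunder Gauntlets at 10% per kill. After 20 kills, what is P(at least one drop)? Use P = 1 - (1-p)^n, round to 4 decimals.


P(at least one) = 1 - P(none) = 1 - (1-p)^n
p = 10/100 = 0.1
1 - p = 0.9
(1 - p)^20 = 0.9^20 = 0.121577
P(at least one) = 1 - 0.121577 = 0.8784

0.8784


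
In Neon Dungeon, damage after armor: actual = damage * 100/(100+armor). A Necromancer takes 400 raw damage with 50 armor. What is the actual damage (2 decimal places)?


actual = 400 * 100 / (100 + 50)
= 400 * 100 / 150
= 40000 / 150
= 266.67

266.67 damage


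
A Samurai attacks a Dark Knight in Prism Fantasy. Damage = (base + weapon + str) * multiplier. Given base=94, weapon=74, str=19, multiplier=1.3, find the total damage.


Sum base + weapon + str = 94 + 74 + 19 = 187
Multiply by 1.3:
187 * 1.3 = 243.1

243.1 damage


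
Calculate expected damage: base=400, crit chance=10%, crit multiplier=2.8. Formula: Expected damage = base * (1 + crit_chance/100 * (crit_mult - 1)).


E[dmg] = base * (1 + crit_chance * (crit_mult - 1))
cc as decimal = 10/100 = 0.1
cm - 1 = 2.8 - 1 = 1.8
Bonus factor = 0.1 * 1.8 = 0.18
Total multiplier = 1 + 0.18 = 1.18
Expected damage = 400 * 1.18 = 472.00

472.00 damage


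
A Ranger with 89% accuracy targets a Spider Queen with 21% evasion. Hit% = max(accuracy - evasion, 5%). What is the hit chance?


accuracy - evasion = 89 - 21 = 68
Apply floor: max(68, 5) = 68
Hit chance = 68%

68%


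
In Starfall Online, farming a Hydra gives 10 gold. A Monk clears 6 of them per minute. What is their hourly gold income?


Gold per minute = 10 * 6 = 60
Gold per hour = 60 * 60 = 3600

3600 gold/hour


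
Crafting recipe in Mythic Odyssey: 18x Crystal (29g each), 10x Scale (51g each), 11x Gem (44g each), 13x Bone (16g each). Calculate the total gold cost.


Cost breakdown:
  Crystal: 18 * 29 = 522
  Scale: 10 * 51 = 510
  Gem: 11 * 44 = 484
  Bone: 13 * 16 = 208
Total = 522 + 510 + 484 + 208 = 1724

1724 gold


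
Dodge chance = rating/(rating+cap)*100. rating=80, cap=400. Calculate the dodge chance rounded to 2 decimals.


dodge% = 80 / (80 + 400) * 100
= 80 / 480 * 100
= 0.166667 * 100
= 16.67%

16.67%


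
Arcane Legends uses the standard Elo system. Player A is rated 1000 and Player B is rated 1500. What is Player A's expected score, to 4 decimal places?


Elo expected score: Ea = 1/(1 + 10^((Rb-Ra)/400))
Rb - Ra = 1500 - 1000 = 500
(Rb-Ra)/400 = 500/400 = 1.25
10^1.25 = 17.782794
Ea = 1/(1 + 17.782794) = 1/18.782794 = 0.0532

0.0532


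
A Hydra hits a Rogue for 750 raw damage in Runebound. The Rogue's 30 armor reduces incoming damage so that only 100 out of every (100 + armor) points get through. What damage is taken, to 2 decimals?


actual = 750 * 100 / (100 + 30)
= 750 * 100 / 130
= 75000 / 130
= 576.92

576.92 damage


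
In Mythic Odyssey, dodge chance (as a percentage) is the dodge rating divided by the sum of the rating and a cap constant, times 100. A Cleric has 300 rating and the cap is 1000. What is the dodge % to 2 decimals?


dodge% = 300 / (300 + 1000) * 100
= 300 / 1300 * 100
= 0.230769 * 100
= 23.08%

23.08%


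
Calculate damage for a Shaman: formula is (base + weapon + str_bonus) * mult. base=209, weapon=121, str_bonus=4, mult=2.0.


Sum base + weapon + str = 209 + 121 + 4 = 334
Multiply by 2.0:
334 * 2.0 = 668.0

668.0 damage


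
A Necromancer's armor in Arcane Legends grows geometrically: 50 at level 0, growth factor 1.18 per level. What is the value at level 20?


value = base * growth^level
= 50 * 1.18^20
= 50 * 27.393035
= 1369.65

1369.65 armor


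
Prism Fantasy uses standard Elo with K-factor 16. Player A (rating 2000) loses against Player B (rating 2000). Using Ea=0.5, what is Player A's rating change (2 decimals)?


Elo update: delta = K * (S - Ea), where S = 0 (loses)
S - Ea = 0 - 0.5 = -0.5
Rating change = 16 * -0.5
= -8.00

-8.00 rating points


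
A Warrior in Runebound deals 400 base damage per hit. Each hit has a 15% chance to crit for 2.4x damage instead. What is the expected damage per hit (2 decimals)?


E[dmg] = base * (1 + crit_chance * (crit_mult - 1))
cc as decimal = 15/100 = 0.15
cm - 1 = 2.4 - 1 = 1.4
Bonus factor = 0.15 * 1.4 = 0.21
Total multiplier = 1 + 0.21 = 1.21
Expected damage = 400 * 1.21 = 484.00

484.00 damage


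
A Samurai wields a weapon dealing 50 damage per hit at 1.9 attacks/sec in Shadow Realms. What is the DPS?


DPS = damage * attack_speed
= 50 * 1.9
= 95.0

95.0 DPS


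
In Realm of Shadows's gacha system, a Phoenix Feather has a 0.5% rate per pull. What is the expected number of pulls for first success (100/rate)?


Expected pulls for a geometric distribution = 1/p = 100 / rate%
= 100 / 0.5
= 200.0

200.0 pulls


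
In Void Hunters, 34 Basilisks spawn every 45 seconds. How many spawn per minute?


Spawns per minute = count * (60 / interval)
= 34 * (60 / 45)
= 34 * 1.3333
= 45.33

45.33 per minute


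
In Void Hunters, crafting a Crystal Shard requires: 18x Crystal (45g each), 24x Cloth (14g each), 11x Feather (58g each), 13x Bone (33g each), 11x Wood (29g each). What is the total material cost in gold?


Cost breakdown:
  Crystal: 18 * 45 = 810
  Cloth: 24 * 14 = 336
  Feather: 11 * 58 = 638
  Bone: 13 * 33 = 429
  Wood: 11 * 29 = 319
Total = 810 + 336 + 638 + 429 + 319 = 2532

2532 gold


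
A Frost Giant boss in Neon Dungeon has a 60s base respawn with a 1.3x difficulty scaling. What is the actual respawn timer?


Respawn time = base * multiplier
= 60 * 1.3
= 78.0 seconds

78.0 seconds


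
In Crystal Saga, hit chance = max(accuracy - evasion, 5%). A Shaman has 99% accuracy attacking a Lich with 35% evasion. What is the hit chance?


accuracy - evasion = 99 - 35 = 64
Apply floor: max(64, 5) = 64
Hit chance = 64%

64%


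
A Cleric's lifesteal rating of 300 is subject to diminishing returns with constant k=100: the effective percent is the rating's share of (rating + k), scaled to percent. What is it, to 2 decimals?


effective% = rating / (rating + k) * 100
= 300 / (300 + 100) * 100
= 300 / 400 * 100
= 0.75 * 100
= 75.00%

75.00%


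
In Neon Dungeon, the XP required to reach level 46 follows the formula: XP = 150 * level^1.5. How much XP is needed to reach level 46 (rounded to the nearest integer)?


XP = 150 * level^1.5
Substitute level = 46:
XP = 150 * 46^1.5
= 150 * 311.9872
= 46798

46798 XP


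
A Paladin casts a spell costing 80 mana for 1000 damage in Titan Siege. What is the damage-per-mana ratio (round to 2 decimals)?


Efficiency = damage / mana
= 1000 / 80
= 12.50

12.50 dmg/mana


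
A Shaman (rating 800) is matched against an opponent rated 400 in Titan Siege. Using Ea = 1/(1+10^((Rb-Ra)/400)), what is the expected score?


Elo expected score: Ea = 1/(1 + 10^((Rb-Ra)/400))
Rb - Ra = 400 - 800 = -400
(Rb-Ra)/400 = -400/400 = -1.0
10^-1.0 = 0.1
Ea = 1/(1 + 0.1) = 1/1.1 = 0.9091

0.9091


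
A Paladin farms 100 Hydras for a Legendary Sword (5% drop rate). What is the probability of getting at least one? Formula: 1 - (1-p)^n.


P(at least one) = 1 - P(none) = 1 - (1-p)^n
p = 5/100 = 0.05
1 - p = 0.95
(1 - p)^100 = 0.95^100 = 0.005921
P(at least one) = 1 - 0.005921 = 0.9941

0.9941


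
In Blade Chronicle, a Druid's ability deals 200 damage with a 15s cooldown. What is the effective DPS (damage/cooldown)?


DPS = damage / cooldown
= 200 / 15
= 13.33

13.33 DPS


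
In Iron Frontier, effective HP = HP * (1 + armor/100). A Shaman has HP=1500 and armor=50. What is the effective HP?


EHP = 1500 * (1 + 50/100)
= 1500 * (1 + 0.5)
= 1500 * 1.5
= 2250.0

2250.0 EHP


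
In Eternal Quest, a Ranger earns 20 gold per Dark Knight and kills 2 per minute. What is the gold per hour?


Gold per minute = 20 * 2 = 40
Gold per hour = 40 * 60 = 2400

2400 gold/hour


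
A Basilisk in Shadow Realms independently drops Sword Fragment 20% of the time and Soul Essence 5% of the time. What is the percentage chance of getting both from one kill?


For independent events, P(both) = P(A) * P(B)
= 20% * 5%
= 100 / 100 %
= 1.0%

1.0%


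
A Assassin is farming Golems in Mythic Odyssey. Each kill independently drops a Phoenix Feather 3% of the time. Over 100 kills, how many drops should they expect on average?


Expected drops = kills * (drop_rate / 100)
= 100 * (3 / 100)
= 100 * 0.03
= 3.0

3.0 drops


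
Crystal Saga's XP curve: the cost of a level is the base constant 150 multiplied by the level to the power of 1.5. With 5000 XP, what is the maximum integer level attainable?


XP = 150 * level^1.5, so level = (XP / 150)^(1/1.5)
= (5000 / 150)^(1/1.5)
= 33.3333^0.6667
= 10.3574
Floor: level = 10

level 10


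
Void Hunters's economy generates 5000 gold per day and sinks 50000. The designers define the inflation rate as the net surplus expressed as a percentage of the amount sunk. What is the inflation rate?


Net gold = 5000 - 50000 = -45000
Inflation rate = net / sunk * 100 = -45000 / 50000 * 100
= -0.9 * 100
= -90.00%

-90.00%


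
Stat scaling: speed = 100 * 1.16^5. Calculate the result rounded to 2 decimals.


value = base * growth^level
= 100 * 1.16^5
= 100 * 2.100342
= 210.03

210.03 speed


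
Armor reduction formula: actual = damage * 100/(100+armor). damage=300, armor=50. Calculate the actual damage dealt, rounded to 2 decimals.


actual = 300 * 100 / (100 + 50)
= 300 * 100 / 150
= 30000 / 150
= 200.00

200.00 damage


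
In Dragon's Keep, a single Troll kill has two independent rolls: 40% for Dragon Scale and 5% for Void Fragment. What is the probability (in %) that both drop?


For independent events, P(both) = P(A) * P(B)
= 40% * 5%
= 200 / 100 %
= 2.0%

2.0%


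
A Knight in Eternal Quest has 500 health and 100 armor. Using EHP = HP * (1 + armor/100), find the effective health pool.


EHP = 500 * (1 + 100/100)
= 500 * (1 + 1.0)
= 500 * 2.0
= 1000.0

1000.0 EHP


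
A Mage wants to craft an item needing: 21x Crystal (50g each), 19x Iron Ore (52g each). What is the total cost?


Cost breakdown:
  Crystal: 21 * 50 = 1050
  Iron Ore: 19 * 52 = 988
Total = 1050 + 988 = 2038

2038 gold


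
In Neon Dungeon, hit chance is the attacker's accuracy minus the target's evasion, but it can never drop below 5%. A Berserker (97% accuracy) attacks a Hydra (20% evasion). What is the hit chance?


accuracy - evasion = 97 - 20 = 77
Apply floor: max(77, 5) = 77
Hit chance = 77%

77%


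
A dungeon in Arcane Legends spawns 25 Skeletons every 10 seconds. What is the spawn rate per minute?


Spawns per minute = count * (60 / interval)
= 25 * (60 / 10)
= 25 * 6.0
= 150.0

150.0 per minute


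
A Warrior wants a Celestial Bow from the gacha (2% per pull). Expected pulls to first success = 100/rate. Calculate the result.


Expected pulls for a geometric distribution = 1/p = 100 / rate%
= 100 / 2
= 50.0

50.0 pulls


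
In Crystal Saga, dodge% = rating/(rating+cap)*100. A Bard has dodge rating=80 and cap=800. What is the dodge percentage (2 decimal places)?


dodge% = 80 / (80 + 800) * 100
= 80 / 880 * 100
= 0.090909 * 100
= 9.09%

9.09%


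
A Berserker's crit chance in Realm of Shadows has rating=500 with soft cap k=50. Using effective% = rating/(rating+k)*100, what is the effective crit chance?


effective% = rating / (rating + k) * 100
= 500 / (500 + 50) * 100
= 500 / 550 * 100
= 0.909091 * 100
= 90.91%

90.91%


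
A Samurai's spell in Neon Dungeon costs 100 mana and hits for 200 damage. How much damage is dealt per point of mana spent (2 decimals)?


Efficiency = damage / mana
= 200 / 100
= 2.00

2.00 dmg/mana


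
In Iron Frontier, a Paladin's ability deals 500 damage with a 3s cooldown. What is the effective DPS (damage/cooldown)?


DPS = damage / cooldown
= 500 / 3
= 166.67

166.67 DPS


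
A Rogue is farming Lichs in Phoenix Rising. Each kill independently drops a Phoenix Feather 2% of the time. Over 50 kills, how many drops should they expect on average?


Expected drops = kills * (drop_rate / 100)
= 50 * (2 / 100)
= 50 * 0.02
= 1.0

1.0 drops


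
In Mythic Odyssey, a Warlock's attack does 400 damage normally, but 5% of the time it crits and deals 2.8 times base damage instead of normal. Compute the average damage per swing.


E[dmg] = base * (1 + crit_chance * (crit_mult - 1))
cc as decimal = 5/100 = 0.05
cm - 1 = 2.8 - 1 = 1.8
Bonus factor = 0.05 * 1.8 = 0.09
Total multiplier = 1 + 0.09 = 1.09
Expected damage = 400 * 1.09 = 436.00

436.00 damage


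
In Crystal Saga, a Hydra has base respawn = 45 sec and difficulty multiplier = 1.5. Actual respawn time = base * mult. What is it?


Respawn time = base * multiplier
= 45 * 1.5
= 67.5 seconds

67.5 seconds


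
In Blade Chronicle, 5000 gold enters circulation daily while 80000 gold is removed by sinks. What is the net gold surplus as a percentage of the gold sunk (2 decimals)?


Net gold = 5000 - 80000 = -75000
Inflation rate = net / sunk * 100 = -75000 / 80000 * 100
= -0.9375 * 100
= -93.75%

-93.75%


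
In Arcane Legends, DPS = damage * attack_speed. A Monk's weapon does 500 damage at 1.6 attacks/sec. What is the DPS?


DPS = damage * attack_speed
= 500 * 1.6
= 800.0

800.0 DPS


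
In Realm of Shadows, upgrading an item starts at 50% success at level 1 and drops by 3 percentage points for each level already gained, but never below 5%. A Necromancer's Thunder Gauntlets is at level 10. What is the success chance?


raw_rate = 50 - 3 * (10 - 1)
= 50 - 3 * 9
= 50 - 27
= 23
Apply floor: max(23, 5) = 23%

23%


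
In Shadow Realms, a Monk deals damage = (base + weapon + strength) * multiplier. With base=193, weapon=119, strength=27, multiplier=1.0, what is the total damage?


Sum base + weapon + str = 193 + 119 + 27 = 339
Multiply by 1.0:
339 * 1.0 = 339.0

339.0 damage


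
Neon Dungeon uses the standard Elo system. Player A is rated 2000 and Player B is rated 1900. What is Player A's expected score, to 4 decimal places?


Elo expected score: Ea = 1/(1 + 10^((Rb-Ra)/400))
Rb - Ra = 1900 - 2000 = -100
(Rb-Ra)/400 = -100/400 = -0.25
10^-0.25 = 0.562341
Ea = 1/(1 + 0.562341) = 1/1.562341 = 0.6401

0.6401


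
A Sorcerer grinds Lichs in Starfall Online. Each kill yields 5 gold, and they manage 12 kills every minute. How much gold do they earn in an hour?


Gold per minute = 5 * 12 = 60
Gold per hour = 60 * 60 = 3600

3600 gold/hour


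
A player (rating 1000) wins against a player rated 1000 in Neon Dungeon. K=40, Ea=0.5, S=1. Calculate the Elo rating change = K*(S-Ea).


Elo update: delta = K * (S - Ea), where S = 1 (wins)
S - Ea = 1 - 0.5 = 0.5
Rating change = 40 * 0.5
= 20.00

20.00 rating points


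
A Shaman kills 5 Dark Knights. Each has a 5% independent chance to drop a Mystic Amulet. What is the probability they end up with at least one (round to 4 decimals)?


P(at least one) = 1 - P(none) = 1 - (1-p)^n
p = 5/100 = 0.05
1 - p = 0.95
(1 - p)^5 = 0.95^5 = 0.773781
P(at least one) = 1 - 0.773781 = 0.2262

0.2262


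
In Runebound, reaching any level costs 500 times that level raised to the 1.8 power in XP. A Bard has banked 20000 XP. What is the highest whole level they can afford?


XP = 500 * level^1.8, so level = (XP / 500)^(1/1.8)
= (20000 / 500)^(1/1.8)
= 40.0^0.5556
= 7.7631
Floor: level = 7

level 7


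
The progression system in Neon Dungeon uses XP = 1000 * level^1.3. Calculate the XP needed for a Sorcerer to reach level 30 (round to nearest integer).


XP = 1000 * level^1.3
Substitute level = 30:
XP = 1000 * 30^1.3
= 1000 * 83.2257
= 83226

83226 XP


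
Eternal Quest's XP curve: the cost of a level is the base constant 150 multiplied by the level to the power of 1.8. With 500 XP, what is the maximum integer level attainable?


XP = 150 * level^1.8, so level = (XP / 150)^(1/1.8)
= (500 / 150)^(1/1.8)
= 3.3333^0.5556
= 1.952
Floor: level = 1

level 1


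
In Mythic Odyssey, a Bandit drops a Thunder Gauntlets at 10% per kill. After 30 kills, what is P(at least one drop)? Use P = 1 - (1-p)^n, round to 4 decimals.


P(at least one) = 1 - P(none) = 1 - (1-p)^n
p = 10/100 = 0.1
1 - p = 0.9
(1 - p)^30 = 0.9^30 = 0.042391
P(at least one) = 1 - 0.042391 = 0.9576

0.9576


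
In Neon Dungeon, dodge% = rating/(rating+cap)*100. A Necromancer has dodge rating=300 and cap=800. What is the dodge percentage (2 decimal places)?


dodge% = 300 / (300 + 800) * 100
= 300 / 1100 * 100
= 0.272727 * 100
= 27.27%

27.27%


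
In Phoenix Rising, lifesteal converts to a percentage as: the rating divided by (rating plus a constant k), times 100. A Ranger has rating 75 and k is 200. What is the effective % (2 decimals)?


effective% = rating / (rating + k) * 100
= 75 / (75 + 200) * 100
= 75 / 275 * 100
= 0.272727 * 100
= 27.27%

27.27%


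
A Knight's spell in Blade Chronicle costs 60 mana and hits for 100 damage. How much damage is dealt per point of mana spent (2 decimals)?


Efficiency = damage / mana
= 100 / 60
= 1.67

1.67 dmg/mana


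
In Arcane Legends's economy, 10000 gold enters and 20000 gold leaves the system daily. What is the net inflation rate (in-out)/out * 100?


Net gold = 10000 - 20000 = -10000
Inflation rate = net / sunk * 100 = -10000 / 20000 * 100
= -0.5 * 100
= -50.00%

-50.00%


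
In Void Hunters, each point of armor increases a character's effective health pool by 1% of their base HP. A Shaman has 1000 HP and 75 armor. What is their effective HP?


EHP = 1000 * (1 + 75/100)
= 1000 * (1 + 0.75)
= 1000 * 1.75
= 1750.0

1750.0 EHP


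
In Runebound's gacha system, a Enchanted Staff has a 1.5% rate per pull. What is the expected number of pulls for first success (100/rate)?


Expected pulls for a geometric distribution = 1/p = 100 / rate%
= 100 / 1.5
= 66.67

66.67 pulls


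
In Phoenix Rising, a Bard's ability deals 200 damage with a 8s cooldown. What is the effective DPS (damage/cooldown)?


DPS = damage / cooldown
= 200 / 8
= 25.00

25.00 DPS


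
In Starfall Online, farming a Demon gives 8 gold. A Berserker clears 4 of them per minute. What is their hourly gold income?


Gold per minute = 8 * 4 = 32
Gold per hour = 32 * 60 = 1920

1920 gold/hour


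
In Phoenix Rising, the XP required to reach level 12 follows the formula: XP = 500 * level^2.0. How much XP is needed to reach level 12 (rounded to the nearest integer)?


XP = 500 * level^2.0
Substitute level = 12:
XP = 500 * 12^2.0
= 500 * 144.0
= 72000

72000 XP


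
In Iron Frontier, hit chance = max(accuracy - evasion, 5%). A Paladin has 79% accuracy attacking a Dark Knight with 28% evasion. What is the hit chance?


accuracy - evasion = 79 - 28 = 51
Apply floor: max(51, 5) = 51
Hit chance = 51%

51%


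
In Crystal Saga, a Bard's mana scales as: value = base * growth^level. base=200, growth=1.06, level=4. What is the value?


value = base * growth^level
= 200 * 1.06^4
= 200 * 1.262477
= 252.50

252.50 mana


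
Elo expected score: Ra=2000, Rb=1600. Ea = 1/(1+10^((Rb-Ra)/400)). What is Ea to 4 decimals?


Elo expected score: Ea = 1/(1 + 10^((Rb-Ra)/400))
Rb - Ra = 1600 - 2000 = -400
(Rb-Ra)/400 = -400/400 = -1.0
10^-1.0 = 0.1
Ea = 1/(1 + 0.1) = 1/1.1 = 0.9091

0.9091


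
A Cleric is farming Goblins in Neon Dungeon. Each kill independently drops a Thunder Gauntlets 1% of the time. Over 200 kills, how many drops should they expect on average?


Expected drops = kills * (drop_rate / 100)
= 200 * (1 / 100)
= 200 * 0.01
= 2.0

2.0 drops


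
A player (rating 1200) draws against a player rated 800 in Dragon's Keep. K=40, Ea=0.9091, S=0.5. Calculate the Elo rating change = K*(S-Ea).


Elo update: delta = K * (S - Ea), where S = 0.5 (draws)
S - Ea = 0.5 - 0.9091 = -0.4091
Rating change = 40 * -0.4091
= -16.36

-16.36 rating points


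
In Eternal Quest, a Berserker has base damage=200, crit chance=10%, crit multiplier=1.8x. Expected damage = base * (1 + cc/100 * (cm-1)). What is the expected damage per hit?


E[dmg] = base * (1 + crit_chance * (crit_mult - 1))
cc as decimal = 10/100 = 0.1
cm - 1 = 1.8 - 1 = 0.8
Bonus factor = 0.1 * 0.8 = 0.08
Total multiplier = 1 + 0.08 = 1.08
Expected damage = 200 * 1.08 = 216.00

216.00 damage


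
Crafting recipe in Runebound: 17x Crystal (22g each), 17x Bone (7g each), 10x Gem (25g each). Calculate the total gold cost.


Cost breakdown:
  Crystal: 17 * 22 = 374
  Bone: 17 * 7 = 119
  Gem: 10 * 25 = 250
Total = 374 + 119 + 250 = 743

743 gold


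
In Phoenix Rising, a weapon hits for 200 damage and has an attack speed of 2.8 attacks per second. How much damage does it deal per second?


DPS = damage * attack_speed
= 200 * 2.8
= 560.0

560.0 DPS


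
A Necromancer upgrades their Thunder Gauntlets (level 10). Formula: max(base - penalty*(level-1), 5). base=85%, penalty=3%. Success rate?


raw_rate = 85 - 3 * (10 - 1)
= 85 - 3 * 9
= 85 - 27
= 58
Apply floor: max(58, 5) = 58%

58%


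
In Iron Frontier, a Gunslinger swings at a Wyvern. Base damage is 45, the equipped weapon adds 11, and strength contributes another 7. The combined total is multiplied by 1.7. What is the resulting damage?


Sum base + weapon + str = 45 + 11 + 7 = 63
Multiply by 1.7:
63 * 1.7 = 107.1

107.1 damage


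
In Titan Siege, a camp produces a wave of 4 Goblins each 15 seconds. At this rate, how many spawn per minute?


Spawns per minute = count * (60 / interval)
= 4 * (60 / 15)
= 4 * 4.0
= 16.0

16.0 per minute


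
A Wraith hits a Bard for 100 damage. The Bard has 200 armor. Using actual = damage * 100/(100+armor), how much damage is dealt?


actual = 100 * 100 / (100 + 200)
= 100 * 100 / 300
= 10000 / 300
= 33.33

33.33 damage


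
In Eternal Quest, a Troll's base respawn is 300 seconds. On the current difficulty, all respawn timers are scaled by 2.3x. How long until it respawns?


Respawn time = base * multiplier
= 300 * 2.3
= 690.0 seconds

690.0 seconds


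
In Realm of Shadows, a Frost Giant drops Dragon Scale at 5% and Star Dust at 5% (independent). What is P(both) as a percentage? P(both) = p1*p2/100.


For independent events, P(both) = P(A) * P(B)
= 5% * 5%
= 25 / 100 %
= 0.25%

0.25%


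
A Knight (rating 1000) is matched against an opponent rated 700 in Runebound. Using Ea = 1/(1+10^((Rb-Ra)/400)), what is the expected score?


Elo expected score: Ea = 1/(1 + 10^((Rb-Ra)/400))
Rb - Ra = 700 - 1000 = -300
(Rb-Ra)/400 = -300/400 = -0.75
10^-0.75 = 0.177828
Ea = 1/(1 + 0.177828) = 1/1.177828 = 0.8490

0.8490


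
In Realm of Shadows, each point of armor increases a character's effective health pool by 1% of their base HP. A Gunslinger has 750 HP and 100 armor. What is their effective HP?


EHP = 750 * (1 + 100/100)
= 750 * (1 + 1.0)
= 750 * 2.0
= 1500.0

1500.0 EHP


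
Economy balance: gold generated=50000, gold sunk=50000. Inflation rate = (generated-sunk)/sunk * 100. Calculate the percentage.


Net gold = 50000 - 50000 = 0
Inflation rate = net / sunk * 100 = 0 / 50000 * 100
= 0.0 * 100
= 0.00%

0.00%


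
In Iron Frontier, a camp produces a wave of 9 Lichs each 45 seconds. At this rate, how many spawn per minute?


Spawns per minute = count * (60 / interval)
= 9 * (60 / 45)
= 9 * 1.3333
= 12.0

12.0 per minute


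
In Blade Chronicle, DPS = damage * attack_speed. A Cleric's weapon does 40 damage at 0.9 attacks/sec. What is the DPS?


DPS = damage * attack_speed
= 40 * 0.9
= 36.0

36.0 DPS


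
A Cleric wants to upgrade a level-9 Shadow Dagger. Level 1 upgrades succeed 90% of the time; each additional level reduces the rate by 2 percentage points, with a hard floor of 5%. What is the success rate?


raw_rate = 90 - 2 * (9 - 1)
= 90 - 2 * 8
= 90 - 16
= 74
Apply floor: max(74, 5) = 74%

74%


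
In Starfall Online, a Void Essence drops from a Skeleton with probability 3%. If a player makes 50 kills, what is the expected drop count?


Expected drops = kills * (drop_rate / 100)
= 50 * (3 / 100)
= 50 * 0.03
= 1.5

1.5 drops


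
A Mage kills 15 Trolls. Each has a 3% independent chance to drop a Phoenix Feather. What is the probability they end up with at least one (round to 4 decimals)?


P(at least one) = 1 - P(none) = 1 - (1-p)^n
p = 3/100 = 0.03
1 - p = 0.97
(1 - p)^15 = 0.97^15 = 0.633251
P(at least one) = 1 - 0.633251 = 0.3667

0.3667


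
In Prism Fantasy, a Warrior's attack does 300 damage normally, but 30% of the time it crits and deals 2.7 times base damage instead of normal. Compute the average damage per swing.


E[dmg] = base * (1 + crit_chance * (crit_mult - 1))
cc as decimal = 30/100 = 0.3
cm - 1 = 2.7 - 1 = 1.7
Bonus factor = 0.3 * 1.7 = 0.51
Total multiplier = 1 + 0.51 = 1.51
Expected damage = 300 * 1.51 = 453.00

453.00 damage


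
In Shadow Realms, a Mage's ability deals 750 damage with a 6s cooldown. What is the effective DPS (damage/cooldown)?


DPS = damage / cooldown
= 750 / 6
= 125.00

125.00 DPS


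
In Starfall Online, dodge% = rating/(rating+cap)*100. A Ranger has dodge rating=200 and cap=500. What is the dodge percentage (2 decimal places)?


dodge% = 200 / (200 + 500) * 100
= 200 / 700 * 100
= 0.285714 * 100
= 28.57%

28.57%


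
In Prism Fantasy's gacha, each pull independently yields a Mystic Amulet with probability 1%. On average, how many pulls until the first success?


Expected pulls for a geometric distribution = 1/p = 100 / rate%
= 100 / 1
= 100.0

100.0 pulls


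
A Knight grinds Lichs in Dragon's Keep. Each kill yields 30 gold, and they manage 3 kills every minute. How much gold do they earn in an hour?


Gold per minute = 30 * 3 = 90
Gold per hour = 90 * 60 = 5400

5400 gold/hour
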